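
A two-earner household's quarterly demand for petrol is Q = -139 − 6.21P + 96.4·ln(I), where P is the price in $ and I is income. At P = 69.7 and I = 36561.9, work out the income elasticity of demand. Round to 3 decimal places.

0.219

At P = 69.7, I = 36561.9: Q = 441.015.
Holding P constant, ∂Q/∂I = 96.4/I = 0.00263662.
η_I = (∂Q/∂I)·(I/Q) = 0.00263662 × (36561.9/441.015) = 0.219.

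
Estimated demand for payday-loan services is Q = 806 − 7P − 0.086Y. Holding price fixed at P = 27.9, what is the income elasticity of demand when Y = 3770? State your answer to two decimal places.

At P = 27.9, Y = 3770: Q = 286.480.
Holding P constant, ∂Q/∂Y = −0.086.
η_Y = (∂Q/∂Y)·(Y/Q) = -0.086 × (3770/286.480) = -1.13.

-1.13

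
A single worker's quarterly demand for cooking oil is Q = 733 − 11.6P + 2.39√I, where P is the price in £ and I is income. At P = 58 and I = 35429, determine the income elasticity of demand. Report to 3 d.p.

At P = 58, I = 35429: Q = 510.060.
Holding P constant, ∂Q/∂I = 2.39/(2√I) = 0.00634875.
η_I = (∂Q/∂I)·(I/Q) = 0.00634875 × (35429/510.060) = 0.441.

0.441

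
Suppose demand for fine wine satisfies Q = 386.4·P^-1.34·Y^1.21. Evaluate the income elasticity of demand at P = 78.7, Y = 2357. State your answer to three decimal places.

For a multiplicative demand Q = A·P^α·Y^β, the income elasticity is β everywhere.
Here β = 1.21, so η = 1.210.

1.210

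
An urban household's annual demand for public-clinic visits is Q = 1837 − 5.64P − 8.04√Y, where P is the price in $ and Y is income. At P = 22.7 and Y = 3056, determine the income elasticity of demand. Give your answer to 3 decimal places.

-0.176

At P = 22.7, Y = 3056: Q = 1264.512.
Holding P constant, ∂Q/∂Y = -8.04/(2√Y) = -0.0727192.
η_Y = (∂Q/∂Y)·(Y/Q) = -0.0727192 × (3056/1264.512) = -0.176.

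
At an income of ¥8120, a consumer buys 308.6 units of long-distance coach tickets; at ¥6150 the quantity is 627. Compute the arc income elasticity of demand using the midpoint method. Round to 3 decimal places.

ΔQ = 627 − 308.6 = 318.4; midpoint Q̄ = (308.6 + 627)/2 = 467.8.
ΔI = 6150 − 8120 = -1970; midpoint Ī = (8120 + 6150)/2 = 7135.
η = (ΔQ/Q̄) ÷ (ΔI/Ī) = (318.4/467.8) ÷ (-1970/7135) = -2.465.

-2.465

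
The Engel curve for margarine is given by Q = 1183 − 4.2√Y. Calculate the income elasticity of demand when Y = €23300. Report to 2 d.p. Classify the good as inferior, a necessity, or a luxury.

-0.59 (inferior good)

At Y = 23300: Q = 541.898.
dQ/dY = -4.2/(2√Y) = -0.0137576 at this income.
η = (dQ/dY)·(Y/Q) = -0.0137576 × (23300/541.898) = -0.59.
Since η < 0, the good is an inferior good.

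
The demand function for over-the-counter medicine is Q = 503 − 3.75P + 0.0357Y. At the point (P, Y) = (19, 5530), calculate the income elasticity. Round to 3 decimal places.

At P = 19, Y = 5530: Q = 629.171.
Holding P constant, ∂Q/∂Y = 0.0357.
η_Y = (∂Q/∂Y)·(Y/Q) = 0.0357 × (5530/629.171) = 0.314.

0.314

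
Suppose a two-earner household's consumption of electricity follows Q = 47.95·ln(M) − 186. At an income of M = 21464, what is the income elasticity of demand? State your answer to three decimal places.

At M = 21464: Q = 292.260.
dQ/dM = 47.95/M = 0.00223397 at this income.
η = (dQ/dM)·(M/Q) = 0.00223397 × (21464/292.260) = 0.164.

0.164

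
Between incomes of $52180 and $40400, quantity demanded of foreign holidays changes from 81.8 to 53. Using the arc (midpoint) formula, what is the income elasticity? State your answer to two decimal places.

ΔQ = 53 − 81.8 = -28.8; midpoint Q̄ = (81.8 + 53)/2 = 67.4.
ΔI = 40400 − 52180 = -11780; midpoint Ī = (52180 + 40400)/2 = 46290.
η = (ΔQ/Q̄) ÷ (ΔI/Ī) = (-28.8/67.4) ÷ (-11780/46290) = 1.68.

1.68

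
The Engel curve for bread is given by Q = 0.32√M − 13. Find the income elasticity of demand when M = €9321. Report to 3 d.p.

At M = 9321: Q = 17.895.
dQ/dM = 0.32/(2√M) = 0.00165725 at this income.
η = (dQ/dM)·(M/Q) = 0.00165725 × (9321/17.895) = 0.863.

0.863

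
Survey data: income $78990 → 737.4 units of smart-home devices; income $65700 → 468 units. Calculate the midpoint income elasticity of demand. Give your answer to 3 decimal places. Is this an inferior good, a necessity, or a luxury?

2.433 (luxury)

ΔQ = 468 − 737.4 = -269.4; midpoint Q̄ = (737.4 + 468)/2 = 602.7.
ΔI = 65700 − 78990 = -13290; midpoint Ī = (78990 + 65700)/2 = 72345.
η = (ΔQ/Q̄) ÷ (ΔI/Ī) = (-269.4/602.7) ÷ (-13290/72345) = 2.433.
η > 1 ⇒ luxury.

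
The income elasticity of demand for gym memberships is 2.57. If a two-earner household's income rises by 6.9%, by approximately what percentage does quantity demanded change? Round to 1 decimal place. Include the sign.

%ΔQ ≈ η × %ΔI = 2.57 × 6.9% = 17.7%.

17.7%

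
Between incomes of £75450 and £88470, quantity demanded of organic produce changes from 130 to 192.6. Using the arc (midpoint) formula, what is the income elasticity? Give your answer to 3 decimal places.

2.443

ΔQ = 192.6 − 130 = 62.6; midpoint Q̄ = (130 + 192.6)/2 = 161.3.
ΔI = 88470 − 75450 = 13020; midpoint Ī = (75450 + 88470)/2 = 81960.
η = (ΔQ/Q̄) ÷ (ΔI/Ī) = (62.6/161.3) ÷ (13020/81960) = 2.443.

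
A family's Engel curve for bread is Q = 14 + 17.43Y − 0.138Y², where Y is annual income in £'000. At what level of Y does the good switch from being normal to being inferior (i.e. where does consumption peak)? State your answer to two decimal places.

dQ/dY = 17.43 − 0.276Y.
The good is inferior where dQ/dY < 0. Setting dQ/dY = 0 gives Y = 17.43 / 0.276 = 63.15.

63.15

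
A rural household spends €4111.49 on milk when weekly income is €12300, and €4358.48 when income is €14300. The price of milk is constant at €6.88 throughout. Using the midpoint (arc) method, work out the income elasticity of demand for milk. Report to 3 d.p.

With a constant price, Q₁ = 4111.49/6.88 = 597.600 and Q₂ = 4358.48/6.88 = 633.500 (equivalently, work directly with expenditure since P cancels).
Midpoint %ΔQ = (4358.48 − 4111.49)/4234.98 = 0.05832; midpoint %ΔI = (14300 − 12300)/13300 = 0.15038.
η = 0.05832 / 0.15038 = 0.388.

0.388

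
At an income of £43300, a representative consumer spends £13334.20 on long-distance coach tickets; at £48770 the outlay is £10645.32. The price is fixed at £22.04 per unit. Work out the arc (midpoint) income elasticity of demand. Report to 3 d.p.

-1.887

With a constant price, Q₁ = 13334.20/22.04 = 605.000 and Q₂ = 10645.32/22.04 = 483.000 (equivalently, work directly with expenditure since P cancels).
Midpoint %ΔQ = (10645.32 − 13334.20)/11989.76 = -0.22426; midpoint %ΔI = (48770 − 43300)/46035 = 0.11882.
η = -0.22426 / 0.11882 = -1.887.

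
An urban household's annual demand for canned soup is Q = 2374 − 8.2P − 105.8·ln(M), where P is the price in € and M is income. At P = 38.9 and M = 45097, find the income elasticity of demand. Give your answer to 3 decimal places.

At P = 38.9, M = 45097: Q = 921.207.
Holding P constant, ∂Q/∂M = -105.8/M = -0.00234605.
η_M = (∂Q/∂M)·(M/Q) = -0.00234605 × (45097/921.207) = -0.115.

-0.115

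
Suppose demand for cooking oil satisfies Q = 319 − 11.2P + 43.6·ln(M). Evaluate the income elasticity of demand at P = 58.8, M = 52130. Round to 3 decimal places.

At P = 58.8, M = 52130: Q = 134.001.
Holding P constant, ∂Q/∂M = 43.6/M = 0.000836371.
η_M = (∂Q/∂M)·(M/Q) = 0.000836371 × (52130/134.001) = 0.325.

0.325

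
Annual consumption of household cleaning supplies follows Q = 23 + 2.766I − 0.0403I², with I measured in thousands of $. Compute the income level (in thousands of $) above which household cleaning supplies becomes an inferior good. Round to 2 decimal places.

34.32

dQ/dI = 2.766 − 0.0806I.
The good is inferior where dQ/dI < 0. Setting dQ/dI = 0 gives I = 2.766 / 0.0806 = 34.32.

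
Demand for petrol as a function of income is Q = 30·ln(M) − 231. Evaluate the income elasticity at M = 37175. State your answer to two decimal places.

At M = 37175: Q = 84.702.
dQ/dM = 30/M = 0.000806994 at this income.
η = (dQ/dM)·(M/Q) = 0.000806994 × (37175/84.702) = 0.35.

0.35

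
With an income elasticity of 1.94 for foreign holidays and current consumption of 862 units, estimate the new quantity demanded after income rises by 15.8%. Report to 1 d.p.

%ΔQ ≈ η × %ΔI = 1.94 × 15.8% = 30.652%.
New Q ≈ 862 × (1 + 0.30652) = 1126.2.

1126.2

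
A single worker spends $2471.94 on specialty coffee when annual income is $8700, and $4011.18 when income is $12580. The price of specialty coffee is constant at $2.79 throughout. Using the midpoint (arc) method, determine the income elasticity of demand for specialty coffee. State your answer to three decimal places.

1.302

With a constant price, Q₁ = 2471.94/2.79 = 886.000 and Q₂ = 4011.18/2.79 = 1437.699 (equivalently, work directly with expenditure since P cancels).
Midpoint %ΔQ = (4011.18 − 2471.94)/3241.56 = 0.47485; midpoint %ΔI = (12580 − 8700)/10640 = 0.36466.
η = 0.47485 / 0.36466 = 1.302.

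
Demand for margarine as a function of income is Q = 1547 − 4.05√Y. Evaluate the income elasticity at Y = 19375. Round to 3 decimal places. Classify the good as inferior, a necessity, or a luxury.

-0.287 (inferior good)

At Y = 19375: Q = 983.264.
dQ/dY = -4.05/(2√Y) = -0.014548 at this income.
η = (dQ/dY)·(Y/Q) = -0.014548 × (19375/983.264) = -0.287.
Since η < 0, the good is an inferior good.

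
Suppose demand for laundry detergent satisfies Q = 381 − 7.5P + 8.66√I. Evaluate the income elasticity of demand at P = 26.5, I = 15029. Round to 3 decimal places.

0.427

At P = 26.5, I = 15029: Q = 1243.904.
Holding P constant, ∂Q/∂I = 8.66/(2√I) = 0.0353202.
η_I = (∂Q/∂I)·(I/Q) = 0.0353202 × (15029/1243.904) = 0.427.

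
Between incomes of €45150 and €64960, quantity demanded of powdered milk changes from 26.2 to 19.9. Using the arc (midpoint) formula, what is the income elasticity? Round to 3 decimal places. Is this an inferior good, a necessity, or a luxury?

-0.760 (inferior good)

ΔQ = 19.9 − 26.2 = -6.3; midpoint Q̄ = (26.2 + 19.9)/2 = 23.05.
ΔI = 64960 − 45150 = 19810; midpoint Ī = (45150 + 64960)/2 = 55055.
η = (ΔQ/Q̄) ÷ (ΔI/Ī) = (-6.3/23.05) ÷ (19810/55055) = -0.760.
η < 0 ⇒ inferior good.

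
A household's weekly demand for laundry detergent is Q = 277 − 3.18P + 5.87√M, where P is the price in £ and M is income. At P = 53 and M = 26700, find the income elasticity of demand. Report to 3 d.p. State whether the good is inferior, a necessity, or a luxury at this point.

0.449 (necessity)

At P = 53, M = 26700: Q = 1067.626.
Holding P constant, ∂Q/∂M = 5.87/(2√M) = 0.0179619.
η_M = (∂Q/∂M)·(M/Q) = 0.0179619 × (26700/1067.626) = 0.449.
Since 0 < η < 1, this is a necessity.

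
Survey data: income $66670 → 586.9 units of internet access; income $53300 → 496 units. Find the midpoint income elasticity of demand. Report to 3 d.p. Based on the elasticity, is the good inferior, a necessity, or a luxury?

ΔQ = 496 − 586.9 = -90.9; midpoint Q̄ = (586.9 + 496)/2 = 541.45.
ΔI = 53300 − 66670 = -13370; midpoint Ī = (66670 + 53300)/2 = 59985.
η = (ΔQ/Q̄) ÷ (ΔI/Ī) = (-90.9/541.45) ÷ (-13370/59985) = 0.753.
0 < η < 1 ⇒ necessity.

0.753 (necessity)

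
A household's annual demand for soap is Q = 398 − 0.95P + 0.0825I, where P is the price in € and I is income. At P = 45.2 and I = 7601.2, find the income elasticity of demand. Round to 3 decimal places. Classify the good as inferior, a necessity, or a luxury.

At P = 45.2, I = 7601.2: Q = 982.159.
Holding P constant, ∂Q/∂I = 0.0825.
η_I = (∂Q/∂I)·(I/Q) = 0.0825 × (7601.2/982.159) = 0.638.
Since 0 < η < 1, this is a necessity.

0.638 (necessity)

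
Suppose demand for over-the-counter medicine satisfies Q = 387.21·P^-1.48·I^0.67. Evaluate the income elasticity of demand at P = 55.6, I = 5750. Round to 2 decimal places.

For a multiplicative demand Q = A·P^α·I^β, the income elasticity is β everywhere.
Here β = 0.67, so η = 0.67.

0.67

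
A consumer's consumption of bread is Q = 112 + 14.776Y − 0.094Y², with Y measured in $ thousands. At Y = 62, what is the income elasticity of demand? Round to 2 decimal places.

At Y = 62: Q = 666.7760.
dQ/dY = 14.776 − 0.188Y = 3.12000.
η = (dQ/dY)·(Y/Q) = 3.12000 × (62/666.7760) = 0.29.

0.29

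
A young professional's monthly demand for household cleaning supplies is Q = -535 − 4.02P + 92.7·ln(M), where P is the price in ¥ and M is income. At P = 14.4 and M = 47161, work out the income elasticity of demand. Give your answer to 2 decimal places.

0.23

At P = 14.4, M = 47161: Q = 404.687.
Holding P constant, ∂Q/∂M = 92.7/M = 0.00196561.
η_M = (∂Q/∂M)·(M/Q) = 0.00196561 × (47161/404.687) = 0.23.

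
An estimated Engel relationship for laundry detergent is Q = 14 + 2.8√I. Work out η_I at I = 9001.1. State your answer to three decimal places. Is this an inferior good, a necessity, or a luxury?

At I = 9001.1: Q = 279.648.
dQ/dI = 2.8/(2√I) = 0.0147564 at this income.
η = (dQ/dI)·(I/Q) = 0.0147564 × (9001.1/279.648) = 0.475.
Since 0 < η < 1, the good is a necessity.

0.475 (necessity)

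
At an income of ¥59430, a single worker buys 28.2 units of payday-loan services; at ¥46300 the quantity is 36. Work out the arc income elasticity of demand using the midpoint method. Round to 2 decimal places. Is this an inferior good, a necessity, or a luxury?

-0.98 (inferior good)

ΔQ = 36 − 28.2 = 7.8; midpoint Q̄ = (28.2 + 36)/2 = 32.1.
ΔI = 46300 − 59430 = -13130; midpoint Ī = (59430 + 46300)/2 = 52865.
η = (ΔQ/Q̄) ÷ (ΔI/Ī) = (7.8/32.1) ÷ (-13130/52865) = -0.98.
η < 0 ⇒ inferior good.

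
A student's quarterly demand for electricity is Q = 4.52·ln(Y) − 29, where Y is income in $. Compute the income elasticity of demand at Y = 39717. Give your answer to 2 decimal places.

At Y = 39717: Q = 18.865.
dQ/dY = 4.52/Y = 0.000113805 at this income.
η = (dQ/dY)·(Y/Q) = 0.000113805 × (39717/18.865) = 0.24.

0.24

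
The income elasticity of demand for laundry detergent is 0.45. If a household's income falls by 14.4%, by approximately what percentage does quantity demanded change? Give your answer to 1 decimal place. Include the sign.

%ΔQ ≈ η × %ΔI = 0.45 × (-14.4%) = -6.5%.

-6.5%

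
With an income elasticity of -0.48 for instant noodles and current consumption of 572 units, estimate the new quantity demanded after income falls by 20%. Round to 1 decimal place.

626.9

%ΔQ ≈ η × %ΔI = -0.48 × (-20%) = 9.6%.
New Q ≈ 572 × (1 + 0.096) = 626.9.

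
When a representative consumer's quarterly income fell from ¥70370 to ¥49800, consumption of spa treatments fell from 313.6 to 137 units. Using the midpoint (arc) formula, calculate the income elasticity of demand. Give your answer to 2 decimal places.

2.29

ΔQ = 137 − 313.6 = -176.6; midpoint Q̄ = (313.6 + 137)/2 = 225.3.
ΔI = 49800 − 70370 = -20570; midpoint Ī = (70370 + 49800)/2 = 60085.
η = (ΔQ/Q̄) ÷ (ΔI/Ī) = (-176.6/225.3) ÷ (-20570/60085) = 2.29.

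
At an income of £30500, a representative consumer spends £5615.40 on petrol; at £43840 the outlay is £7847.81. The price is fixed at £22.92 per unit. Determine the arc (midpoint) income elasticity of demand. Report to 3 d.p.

0.924

With a constant price, Q₁ = 5615.40/22.92 = 245.000 and Q₂ = 7847.81/22.92 = 342.400 (equivalently, work directly with expenditure since P cancels).
Midpoint %ΔQ = (7847.81 − 5615.40)/6731.61 = 0.33163; midpoint %ΔI = (43840 − 30500)/37170 = 0.35889.
η = 0.33163 / 0.35889 = 0.924.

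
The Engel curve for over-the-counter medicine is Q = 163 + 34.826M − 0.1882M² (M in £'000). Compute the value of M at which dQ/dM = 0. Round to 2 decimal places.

92.52

dQ/dM = 34.826 − 0.3764M.
The good is inferior where dQ/dM < 0. Setting dQ/dM = 0 gives M = 34.826 / 0.3764 = 92.52.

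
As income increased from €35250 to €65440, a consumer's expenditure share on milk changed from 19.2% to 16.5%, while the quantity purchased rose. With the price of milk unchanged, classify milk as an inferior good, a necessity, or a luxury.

necessity

Quantity rises but the budget share falls as income rises, so 0 < η < 1.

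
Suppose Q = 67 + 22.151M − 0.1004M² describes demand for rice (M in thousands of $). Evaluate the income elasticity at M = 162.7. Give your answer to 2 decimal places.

-1.69

At M = 162.7: Q = 1013.2502.
dQ/dM = 22.151 − 0.2008M = -10.51916.
η = (dQ/dM)·(M/Q) = -10.51916 × (162.7/1013.2502) = -1.69.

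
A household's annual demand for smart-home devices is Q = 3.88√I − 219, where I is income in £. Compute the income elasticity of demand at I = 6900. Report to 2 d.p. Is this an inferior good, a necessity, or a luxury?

At I = 6900: Q = 103.297.
dQ/dI = 3.88/(2√I) = 0.0233549 at this income.
η = (dQ/dI)·(I/Q) = 0.0233549 × (6900/103.297) = 1.56.
Since η > 1, the good is a luxury.

1.56 (luxury)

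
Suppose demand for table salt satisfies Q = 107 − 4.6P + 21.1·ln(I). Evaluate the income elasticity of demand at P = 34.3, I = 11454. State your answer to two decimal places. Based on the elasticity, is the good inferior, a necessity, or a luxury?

At P = 34.3, I = 11454: Q = 146.423.
Holding P constant, ∂Q/∂I = 21.1/I = 0.00184215.
η_I = (∂Q/∂I)·(I/Q) = 0.00184215 × (11454/146.423) = 0.14.
Since 0 < η < 1, this is a necessity.

0.14 (necessity)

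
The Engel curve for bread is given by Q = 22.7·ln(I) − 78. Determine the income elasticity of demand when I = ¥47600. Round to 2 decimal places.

0.14

At I = 47600: Q = 166.492.
dQ/dI = 22.7/I = 0.000476891 at this income.
η = (dQ/dI)·(I/Q) = 0.000476891 × (47600/166.492) = 0.14.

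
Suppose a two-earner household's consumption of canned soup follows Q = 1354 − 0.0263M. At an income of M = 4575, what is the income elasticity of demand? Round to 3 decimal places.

-0.098

At M = 4575: Q = 1233.678.
dQ/dM = −0.0263.
η = (dQ/dM)·(M/Q) = -0.0263 × (4575/1233.678) = -0.098.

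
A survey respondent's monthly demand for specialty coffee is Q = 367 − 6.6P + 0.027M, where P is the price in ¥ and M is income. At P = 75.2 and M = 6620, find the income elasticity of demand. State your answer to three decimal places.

At P = 75.2, M = 6620: Q = 49.420.
Holding P constant, ∂Q/∂M = 0.027.
η_M = (∂Q/∂M)·(M/Q) = 0.027 × (6620/49.420) = 3.617.

3.617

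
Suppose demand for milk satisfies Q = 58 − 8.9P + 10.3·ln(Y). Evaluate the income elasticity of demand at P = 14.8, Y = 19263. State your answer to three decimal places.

At P = 14.8, Y = 19263: Q = 27.899.
Holding P constant, ∂Q/∂Y = 10.3/Y = 0.000534704.
η_Y = (∂Q/∂Y)·(Y/Q) = 0.000534704 × (19263/27.899) = 0.369.

0.369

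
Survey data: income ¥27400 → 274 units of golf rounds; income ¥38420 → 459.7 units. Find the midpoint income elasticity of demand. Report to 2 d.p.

1.51

ΔQ = 459.7 − 274 = 185.7; midpoint Q̄ = (274 + 459.7)/2 = 366.85.
ΔI = 38420 − 27400 = 11020; midpoint Ī = (27400 + 38420)/2 = 32910.
η = (ΔQ/Q̄) ÷ (ΔI/Ī) = (185.7/366.85) ÷ (11020/32910) = 1.51.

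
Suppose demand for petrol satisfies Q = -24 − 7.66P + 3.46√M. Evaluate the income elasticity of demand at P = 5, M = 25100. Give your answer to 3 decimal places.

0.564

At P = 5, M = 25100: Q = 485.867.
Holding P constant, ∂Q/∂M = 3.46/(2√M) = 0.0109197.
η_M = (∂Q/∂M)·(M/Q) = 0.0109197 × (25100/485.867) = 0.564.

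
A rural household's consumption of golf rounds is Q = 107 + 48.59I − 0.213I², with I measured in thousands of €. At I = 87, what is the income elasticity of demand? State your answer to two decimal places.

0.37

At I = 87: Q = 2722.1330.
dQ/dI = 48.59 − 0.426I = 11.52800.
η = (dQ/dI)·(I/Q) = 11.52800 × (87/2722.1330) = 0.37.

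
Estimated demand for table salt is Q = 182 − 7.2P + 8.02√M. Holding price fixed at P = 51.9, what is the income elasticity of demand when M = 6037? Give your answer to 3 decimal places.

0.722

At P = 51.9, M = 6037: Q = 431.459.
Holding P constant, ∂Q/∂M = 8.02/(2√M) = 0.05161.
η_M = (∂Q/∂M)·(M/Q) = 0.05161 × (6037/431.459) = 0.722.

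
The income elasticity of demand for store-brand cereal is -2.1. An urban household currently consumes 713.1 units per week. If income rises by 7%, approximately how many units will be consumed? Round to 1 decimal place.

%ΔQ ≈ η × %ΔI = -2.1 × 7% = -14.7%.
New Q ≈ 713.1 × (1 − 0.147) = 608.3.

608.3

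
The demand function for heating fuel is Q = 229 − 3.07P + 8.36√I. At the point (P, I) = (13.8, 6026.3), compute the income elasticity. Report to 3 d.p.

0.388

At P = 13.8, I = 6026.3: Q = 835.615.
Holding P constant, ∂Q/∂I = 8.36/(2√I) = 0.0538457.
η_I = (∂Q/∂I)·(I/Q) = 0.0538457 × (6026.3/835.615) = 0.388.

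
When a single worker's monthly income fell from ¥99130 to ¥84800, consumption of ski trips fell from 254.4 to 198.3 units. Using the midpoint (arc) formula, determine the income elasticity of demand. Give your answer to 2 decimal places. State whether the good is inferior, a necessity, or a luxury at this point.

ΔQ = 198.3 − 254.4 = -56.1; midpoint Q̄ = (254.4 + 198.3)/2 = 226.35.
ΔI = 84800 − 99130 = -14330; midpoint Ī = (99130 + 84800)/2 = 91965.
η = (ΔQ/Q̄) ÷ (ΔI/Ī) = (-56.1/226.35) ÷ (-14330/91965) = 1.59.
η > 1 ⇒ luxury.

1.59 (luxury)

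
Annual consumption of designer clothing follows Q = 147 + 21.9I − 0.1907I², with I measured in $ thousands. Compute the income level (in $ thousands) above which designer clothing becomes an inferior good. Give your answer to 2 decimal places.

57.42

dQ/dI = 21.9 − 0.3814I.
The good is inferior where dQ/dI < 0. Setting dQ/dI = 0 gives I = 21.9 / 0.3814 = 57.42.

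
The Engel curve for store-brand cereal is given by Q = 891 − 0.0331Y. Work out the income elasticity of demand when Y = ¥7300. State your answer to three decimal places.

-0.372

At Y = 7300: Q = 649.370.
dQ/dY = −0.0331.
η = (dQ/dY)·(Y/Q) = -0.0331 × (7300/649.370) = -0.372.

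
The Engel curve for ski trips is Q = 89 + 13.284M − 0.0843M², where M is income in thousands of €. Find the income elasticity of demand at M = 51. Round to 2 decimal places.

0.44

At M = 51: Q = 547.2197.
dQ/dM = 13.284 − 0.1686M = 4.68540.
η = (dQ/dM)·(M/Q) = 4.68540 × (51/547.2197) = 0.44.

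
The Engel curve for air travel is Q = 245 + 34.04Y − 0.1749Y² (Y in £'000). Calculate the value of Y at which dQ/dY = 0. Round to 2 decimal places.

97.31

dQ/dY = 34.04 − 0.3498Y.
The good is inferior where dQ/dY < 0. Setting dQ/dY = 0 gives Y = 34.04 / 0.3498 = 97.31.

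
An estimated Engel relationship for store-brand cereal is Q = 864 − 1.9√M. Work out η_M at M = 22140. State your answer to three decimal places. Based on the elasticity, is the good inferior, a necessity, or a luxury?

-0.243 (inferior good)

At M = 22140: Q = 581.289.
dQ/dM = -1.9/(2√M) = -0.00638462 at this income.
η = (dQ/dM)·(M/Q) = -0.00638462 × (22140/581.289) = -0.243.
Since η < 0, the good is an inferior good.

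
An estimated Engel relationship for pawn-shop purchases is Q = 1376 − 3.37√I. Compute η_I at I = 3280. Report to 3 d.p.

At I = 3280: Q = 1182.996.
dQ/dI = -3.37/(2√I) = -0.0294214 at this income.
η = (dQ/dI)·(I/Q) = -0.0294214 × (3280/1182.996) = -0.082.

-0.082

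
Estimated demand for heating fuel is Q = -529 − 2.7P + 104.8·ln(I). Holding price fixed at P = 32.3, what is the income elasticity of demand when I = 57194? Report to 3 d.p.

At P = 32.3, I = 57194: Q = 531.791.
Holding P constant, ∂Q/∂I = 104.8/I = 0.00183236.
η_I = (∂Q/∂I)·(I/Q) = 0.00183236 × (57194/531.791) = 0.197.

0.197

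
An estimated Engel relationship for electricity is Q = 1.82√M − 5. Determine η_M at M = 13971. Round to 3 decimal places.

0.512

At M = 13971: Q = 210.122.
dQ/dM = 1.82/(2√M) = 0.00769888 at this income.
η = (dQ/dM)·(M/Q) = 0.00769888 × (13971/210.122) = 0.512.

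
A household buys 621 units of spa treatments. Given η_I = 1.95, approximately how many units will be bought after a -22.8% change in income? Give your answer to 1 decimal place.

%ΔQ ≈ η × %ΔI = 1.95 × (-22.8%) = -44.46%.
New Q ≈ 621 × (1 − 0.4446) = 344.9.

344.9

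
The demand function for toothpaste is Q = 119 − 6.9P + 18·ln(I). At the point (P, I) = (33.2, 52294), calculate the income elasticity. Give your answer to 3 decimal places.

0.211

At P = 33.2, I = 52294: Q = 85.483.
Holding P constant, ∂Q/∂I = 18/I = 0.000344208.
η_I = (∂Q/∂I)·(I/Q) = 0.000344208 × (52294/85.483) = 0.211.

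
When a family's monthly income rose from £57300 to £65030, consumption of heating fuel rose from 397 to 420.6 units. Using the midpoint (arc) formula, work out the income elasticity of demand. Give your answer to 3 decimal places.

0.457

ΔQ = 420.6 − 397 = 23.6; midpoint Q̄ = (397 + 420.6)/2 = 408.8.
ΔI = 65030 − 57300 = 7730; midpoint Ī = (57300 + 65030)/2 = 61165.
η = (ΔQ/Q̄) ÷ (ΔI/Ī) = (23.6/408.8) ÷ (7730/61165) = 0.457.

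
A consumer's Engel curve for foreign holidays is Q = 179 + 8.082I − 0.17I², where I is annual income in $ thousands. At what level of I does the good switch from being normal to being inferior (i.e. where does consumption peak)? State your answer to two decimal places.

dQ/dI = 8.082 − 0.34I.
The good is inferior where dQ/dI < 0. Setting dQ/dI = 0 gives I = 8.082 / 0.34 = 23.77.

23.77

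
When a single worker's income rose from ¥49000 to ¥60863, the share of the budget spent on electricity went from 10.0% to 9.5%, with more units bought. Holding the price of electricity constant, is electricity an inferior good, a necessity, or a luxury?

Quantity rises but the budget share falls as income rises, so 0 < η < 1.

necessity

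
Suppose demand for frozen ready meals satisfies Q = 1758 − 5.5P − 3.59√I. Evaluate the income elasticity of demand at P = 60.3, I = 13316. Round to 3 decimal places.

-0.205

At P = 60.3, I = 13316: Q = 1012.082.
Holding P constant, ∂Q/∂I = -3.59/(2√I) = -0.0155553.
η_I = (∂Q/∂I)·(I/Q) = -0.0155553 × (13316/1012.082) = -0.205.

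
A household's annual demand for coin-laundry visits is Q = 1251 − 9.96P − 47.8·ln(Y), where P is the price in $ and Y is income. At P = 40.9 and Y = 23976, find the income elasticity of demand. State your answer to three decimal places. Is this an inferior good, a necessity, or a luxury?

At P = 40.9, Y = 23976: Q = 361.582.
Holding P constant, ∂Q/∂Y = -47.8/Y = -0.00199366.
η_Y = (∂Q/∂Y)·(Y/Q) = -0.00199366 × (23976/361.582) = -0.132.
Since η < 0, this is an inferior good.

-0.132 (inferior good)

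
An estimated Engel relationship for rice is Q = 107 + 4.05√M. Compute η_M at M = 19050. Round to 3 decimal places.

At M = 19050: Q = 665.988.
dQ/dM = 4.05/(2√M) = 0.0146716 at this income.
η = (dQ/dM)·(M/Q) = 0.0146716 × (19050/665.988) = 0.420.

0.420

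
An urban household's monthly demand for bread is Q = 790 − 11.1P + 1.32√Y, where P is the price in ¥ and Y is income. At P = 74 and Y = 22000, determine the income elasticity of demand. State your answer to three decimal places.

0.596

At P = 74, Y = 22000: Q = 164.388.
Holding P constant, ∂Q/∂Y = 1.32/(2√Y) = 0.00444972.
η_Y = (∂Q/∂Y)·(Y/Q) = 0.00444972 × (22000/164.388) = 0.596.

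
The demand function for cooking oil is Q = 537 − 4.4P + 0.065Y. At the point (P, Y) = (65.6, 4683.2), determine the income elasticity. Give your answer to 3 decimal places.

0.551

At P = 65.6, Y = 4683.2: Q = 552.768.
Holding P constant, ∂Q/∂Y = 0.065.
η_Y = (∂Q/∂Y)·(Y/Q) = 0.065 × (4683.2/552.768) = 0.551.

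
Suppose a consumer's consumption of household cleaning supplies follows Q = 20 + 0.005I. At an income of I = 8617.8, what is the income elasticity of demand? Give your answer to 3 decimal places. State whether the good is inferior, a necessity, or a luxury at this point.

0.683 (necessity)

At I = 8617.8: Q = 63.089.
dQ/dI = 0.005.
η = (dQ/dI)·(I/Q) = 0.005 × (8617.8/63.089) = 0.683.
Since 0 < η < 1, the good is a necessity.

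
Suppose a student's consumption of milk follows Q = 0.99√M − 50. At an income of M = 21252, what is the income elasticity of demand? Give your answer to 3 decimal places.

At M = 21252: Q = 94.323.
dQ/dM = 0.99/(2√M) = 0.00339551 at this income.
η = (dQ/dM)·(M/Q) = 0.00339551 × (21252/94.323) = 0.765.

0.765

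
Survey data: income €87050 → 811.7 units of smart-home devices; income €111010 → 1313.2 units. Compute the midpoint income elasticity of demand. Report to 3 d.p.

1.951

ΔQ = 1313.2 − 811.7 = 501.5; midpoint Q̄ = (811.7 + 1313.2)/2 = 1062.45.
ΔI = 111010 − 87050 = 23960; midpoint Ī = (87050 + 111010)/2 = 99030.
η = (ΔQ/Q̄) ÷ (ΔI/Ī) = (501.5/1062.45) ÷ (23960/99030) = 1.951.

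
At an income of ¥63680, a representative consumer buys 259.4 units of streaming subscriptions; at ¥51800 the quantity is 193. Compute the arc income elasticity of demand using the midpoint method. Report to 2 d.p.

ΔQ = 193 − 259.4 = -66.4; midpoint Q̄ = (259.4 + 193)/2 = 226.2.
ΔI = 51800 − 63680 = -11880; midpoint Ī = (63680 + 51800)/2 = 57740.
η = (ΔQ/Q̄) ÷ (ΔI/Ī) = (-66.4/226.2) ÷ (-11880/57740) = 1.43.

1.43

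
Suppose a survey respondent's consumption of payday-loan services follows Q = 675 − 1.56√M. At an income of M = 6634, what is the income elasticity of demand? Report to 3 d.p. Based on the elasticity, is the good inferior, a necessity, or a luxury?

-0.116 (inferior good)

At M = 6634: Q = 547.939.
dQ/dM = -1.56/(2√M) = -0.0095765 at this income.
η = (dQ/dM)·(M/Q) = -0.0095765 × (6634/547.939) = -0.116.
Since η < 0, the good is an inferior good.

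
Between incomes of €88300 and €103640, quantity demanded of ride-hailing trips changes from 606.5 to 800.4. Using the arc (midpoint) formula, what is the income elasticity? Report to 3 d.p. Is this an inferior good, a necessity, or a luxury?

ΔQ = 800.4 − 606.5 = 193.9; midpoint Q̄ = (606.5 + 800.4)/2 = 703.45.
ΔI = 103640 − 88300 = 15340; midpoint Ī = (88300 + 103640)/2 = 95970.
η = (ΔQ/Q̄) ÷ (ΔI/Ī) = (193.9/703.45) ÷ (15340/95970) = 1.724.
η > 1 ⇒ luxury.

1.724 (luxury)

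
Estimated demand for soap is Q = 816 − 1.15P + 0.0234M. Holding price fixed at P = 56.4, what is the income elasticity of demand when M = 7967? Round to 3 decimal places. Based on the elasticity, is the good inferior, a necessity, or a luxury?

0.199 (necessity)

At P = 56.4, M = 7967: Q = 937.568.
Holding P constant, ∂Q/∂M = 0.0234.
η_M = (∂Q/∂M)·(M/Q) = 0.0234 × (7967/937.568) = 0.199.
Since 0 < η < 1, this is a necessity.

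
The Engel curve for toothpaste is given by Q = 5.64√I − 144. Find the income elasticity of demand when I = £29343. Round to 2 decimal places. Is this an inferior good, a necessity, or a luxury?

At I = 29343: Q = 822.121.
dQ/dI = 5.64/(2√I) = 0.0164625 at this income.
η = (dQ/dI)·(I/Q) = 0.0164625 × (29343/822.121) = 0.59.
Since 0 < η < 1, the good is a necessity.

0.59 (necessity)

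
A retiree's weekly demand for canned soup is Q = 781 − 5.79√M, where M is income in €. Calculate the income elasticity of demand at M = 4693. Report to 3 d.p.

At M = 4693: Q = 384.353.
dQ/dM = -5.79/(2√M) = -0.0422594 at this income.
η = (dQ/dM)·(M/Q) = -0.0422594 × (4693/384.353) = -0.516.

-0.516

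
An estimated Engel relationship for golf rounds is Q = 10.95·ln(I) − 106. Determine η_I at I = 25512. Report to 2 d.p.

2.14

At I = 25512: Q = 5.109.
dQ/dI = 10.95/I = 0.00042921 at this income.
η = (dQ/dI)·(I/Q) = 0.00042921 × (25512/5.109) = 2.14.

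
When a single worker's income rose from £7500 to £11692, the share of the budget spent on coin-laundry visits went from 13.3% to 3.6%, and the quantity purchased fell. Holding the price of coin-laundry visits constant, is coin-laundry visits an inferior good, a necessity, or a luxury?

inferior good

Quantity demanded falls as income rises, so η < 0.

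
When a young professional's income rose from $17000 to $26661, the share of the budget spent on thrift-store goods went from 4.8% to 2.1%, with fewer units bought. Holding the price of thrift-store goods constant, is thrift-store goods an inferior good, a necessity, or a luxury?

inferior good

Quantity demanded falls as income rises, so η < 0.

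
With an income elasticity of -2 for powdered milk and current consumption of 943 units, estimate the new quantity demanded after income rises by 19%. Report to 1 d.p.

%ΔQ ≈ η × %ΔI = -2 × 19% = -38%.
New Q ≈ 943 × (1 − 0.38) = 584.7.

584.7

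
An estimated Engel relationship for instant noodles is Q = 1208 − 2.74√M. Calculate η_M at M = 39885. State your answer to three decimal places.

-0.414

At M = 39885: Q = 660.788.
dQ/dM = -2.74/(2√M) = -0.00685987 at this income.
η = (dQ/dM)·(M/Q) = -0.00685987 × (39885/660.788) = -0.414.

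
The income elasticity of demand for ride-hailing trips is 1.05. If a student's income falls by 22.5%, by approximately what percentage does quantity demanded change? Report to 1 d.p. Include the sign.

-23.6%

%ΔQ ≈ η × %ΔI = 1.05 × (-22.5%) = -23.6%.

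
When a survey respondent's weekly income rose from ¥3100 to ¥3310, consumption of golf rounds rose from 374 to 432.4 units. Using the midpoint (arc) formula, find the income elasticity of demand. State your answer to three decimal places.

ΔQ = 432.4 − 374 = 58.4; midpoint Q̄ = (374 + 432.4)/2 = 403.2.
ΔI = 3310 − 3100 = 210; midpoint Ī = (3100 + 3310)/2 = 3205.
η = (ΔQ/Q̄) ÷ (ΔI/Ī) = (58.4/403.2) ÷ (210/3205) = 2.211.

2.211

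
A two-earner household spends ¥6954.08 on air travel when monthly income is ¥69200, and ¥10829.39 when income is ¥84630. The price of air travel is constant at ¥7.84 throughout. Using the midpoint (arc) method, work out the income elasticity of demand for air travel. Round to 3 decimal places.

With a constant price, Q₁ = 6954.08/7.84 = 887.000 and Q₂ = 10829.39/7.84 = 1381.300 (equivalently, work directly with expenditure since P cancels).
Midpoint %ΔQ = (10829.39 − 6954.08)/8891.74 = 0.43583; midpoint %ΔI = (84630 − 69200)/76915 = 0.20061.
η = 0.43583 / 0.20061 = 2.173.

2.173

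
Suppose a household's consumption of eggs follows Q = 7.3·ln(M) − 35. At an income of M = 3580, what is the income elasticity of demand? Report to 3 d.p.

0.295

At M = 3580: Q = 24.737.
dQ/dM = 7.3/M = 0.00203911 at this income.
η = (dQ/dM)·(M/Q) = 0.00203911 × (3580/24.737) = 0.295.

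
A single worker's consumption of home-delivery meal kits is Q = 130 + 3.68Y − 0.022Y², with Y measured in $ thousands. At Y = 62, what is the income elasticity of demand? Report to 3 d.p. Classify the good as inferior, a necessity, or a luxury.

0.216 (necessity)

At Y = 62: Q = 273.5920.
dQ/dY = 3.68 − 0.044Y = 0.95200.
η = (dQ/dY)·(Y/Q) = 0.95200 × (62/273.5920) = 0.216.
0 < η < 1 ⇒ necessity.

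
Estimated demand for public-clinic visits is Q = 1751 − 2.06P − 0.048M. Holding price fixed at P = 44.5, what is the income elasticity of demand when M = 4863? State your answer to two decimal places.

At P = 44.5, M = 4863: Q = 1425.906.
Holding P constant, ∂Q/∂M = −0.048.
η_M = (∂Q/∂M)·(M/Q) = -0.048 × (4863/1425.906) = -0.16.

-0.16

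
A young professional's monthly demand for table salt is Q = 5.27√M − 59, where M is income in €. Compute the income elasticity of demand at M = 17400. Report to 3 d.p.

At M = 17400: Q = 636.161.
dQ/dM = 5.27/(2√M) = 0.0199759 at this income.
η = (dQ/dM)·(M/Q) = 0.0199759 × (17400/636.161) = 0.546.

0.546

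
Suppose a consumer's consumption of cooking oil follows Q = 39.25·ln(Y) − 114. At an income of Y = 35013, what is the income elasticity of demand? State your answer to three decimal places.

At Y = 35013: Q = 296.691.
dQ/dY = 39.25/Y = 0.00112101 at this income.
η = (dQ/dY)·(Y/Q) = 0.00112101 × (35013/296.691) = 0.132.

0.132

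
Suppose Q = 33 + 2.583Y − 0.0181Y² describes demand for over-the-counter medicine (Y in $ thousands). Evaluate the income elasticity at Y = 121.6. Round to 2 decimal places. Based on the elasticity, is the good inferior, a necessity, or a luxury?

-2.78 (inferior good)

At Y = 121.6: Q = 79.4561.
dQ/dY = 2.583 − 0.0362Y = -1.81892.
η = (dQ/dY)·(Y/Q) = -1.81892 × (121.6/79.4561) = -2.78.
η < 0 ⇒ inferior good.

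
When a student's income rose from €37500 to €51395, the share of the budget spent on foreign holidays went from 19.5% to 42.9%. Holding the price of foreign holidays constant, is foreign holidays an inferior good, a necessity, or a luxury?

The budget share rises as income rises, so η > 1.

luxury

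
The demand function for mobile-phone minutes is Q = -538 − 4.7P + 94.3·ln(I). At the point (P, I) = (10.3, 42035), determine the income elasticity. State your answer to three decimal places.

0.226

At P = 10.3, I = 42035: Q = 417.532.
Holding P constant, ∂Q/∂I = 94.3/I = 0.00224337.
η_I = (∂Q/∂I)·(I/Q) = 0.00224337 × (42035/417.532) = 0.226.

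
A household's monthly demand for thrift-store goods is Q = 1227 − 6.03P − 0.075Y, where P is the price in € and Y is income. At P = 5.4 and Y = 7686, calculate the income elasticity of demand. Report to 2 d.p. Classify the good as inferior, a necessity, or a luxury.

-0.93 (inferior good)

At P = 5.4, Y = 7686: Q = 617.988.
Holding P constant, ∂Q/∂Y = −0.075.
η_Y = (∂Q/∂Y)·(Y/Q) = -0.075 × (7686/617.988) = -0.93.
Since η < 0, this is an inferior good.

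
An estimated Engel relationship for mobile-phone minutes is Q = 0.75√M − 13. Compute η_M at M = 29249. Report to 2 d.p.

0.56

At M = 29249: Q = 115.268.
dQ/dM = 0.75/(2√M) = 0.00219268 at this income.
η = (dQ/dM)·(M/Q) = 0.00219268 × (29249/115.268) = 0.56.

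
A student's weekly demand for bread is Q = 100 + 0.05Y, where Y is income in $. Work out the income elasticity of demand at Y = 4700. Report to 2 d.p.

At Y = 4700: Q = 335.000.
dQ/dY = 0.05.
η = (dQ/dY)·(Y/Q) = 0.05 × (4700/335.000) = 0.70.

0.70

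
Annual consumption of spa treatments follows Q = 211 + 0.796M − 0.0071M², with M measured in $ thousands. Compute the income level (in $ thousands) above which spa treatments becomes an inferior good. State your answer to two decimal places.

56.06

dQ/dM = 0.796 − 0.0142M.
The good is inferior where dQ/dM < 0. Setting dQ/dM = 0 gives M = 0.796 / 0.0142 = 56.06.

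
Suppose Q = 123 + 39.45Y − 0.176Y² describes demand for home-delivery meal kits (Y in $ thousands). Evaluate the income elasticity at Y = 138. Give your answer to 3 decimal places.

At Y = 138: Q = 2215.3560.
dQ/dY = 39.45 − 0.352Y = -9.12600.
η = (dQ/dY)·(Y/Q) = -9.12600 × (138/2215.3560) = -0.568.

-0.568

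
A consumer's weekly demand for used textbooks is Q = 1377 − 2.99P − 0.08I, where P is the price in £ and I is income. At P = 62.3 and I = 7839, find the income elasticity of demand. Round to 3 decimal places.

-1.113

At P = 62.3, I = 7839: Q = 563.603.
Holding P constant, ∂Q/∂I = −0.08.
η_I = (∂Q/∂I)·(I/Q) = -0.08 × (7839/563.603) = -1.113.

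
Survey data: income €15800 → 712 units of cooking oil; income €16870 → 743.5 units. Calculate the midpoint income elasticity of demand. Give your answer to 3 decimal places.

ΔQ = 743.5 − 712 = 31.5; midpoint Q̄ = (712 + 743.5)/2 = 727.75.
ΔI = 16870 − 15800 = 1070; midpoint Ī = (15800 + 16870)/2 = 16335.
η = (ΔQ/Q̄) ÷ (ΔI/Ī) = (31.5/727.75) ÷ (1070/16335) = 0.661.

0.661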